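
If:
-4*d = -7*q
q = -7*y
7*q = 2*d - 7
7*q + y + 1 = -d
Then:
No Solution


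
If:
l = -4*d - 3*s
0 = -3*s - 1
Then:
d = 1/4 - l/4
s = -1/3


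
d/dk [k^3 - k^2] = k*(3*k - 2)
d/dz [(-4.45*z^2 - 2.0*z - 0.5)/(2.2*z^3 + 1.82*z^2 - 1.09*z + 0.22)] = (9.79*z^4 + 8.8*z^3 + 11.7905*z^2 - 0.138*z - 0.985)/(4.84*z^6 + 8.008*z^5 - 1.4836*z^4 - 2.9996*z^3 + 1.9889*z^2 - 0.4796*z + 0.0484)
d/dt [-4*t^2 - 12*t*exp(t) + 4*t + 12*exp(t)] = -12*t*exp(t) - 8*t + 4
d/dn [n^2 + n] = 2*n + 1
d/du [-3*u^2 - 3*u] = -6*u - 3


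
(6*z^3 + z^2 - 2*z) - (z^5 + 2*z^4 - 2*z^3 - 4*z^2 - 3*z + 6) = -z^5 - 2*z^4 + 8*z^3 + 5*z^2 + z - 6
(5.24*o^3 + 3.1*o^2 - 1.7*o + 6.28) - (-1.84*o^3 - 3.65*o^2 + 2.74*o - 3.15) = 7.08*o^3 + 6.75*o^2 - 4.44*o + 9.43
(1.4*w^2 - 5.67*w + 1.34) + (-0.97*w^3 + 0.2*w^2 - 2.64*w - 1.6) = -0.97*w^3 + 1.6*w^2 - 8.31*w - 0.26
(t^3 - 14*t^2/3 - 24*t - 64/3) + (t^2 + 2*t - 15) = t^3 - 11*t^2/3 - 22*t - 109/3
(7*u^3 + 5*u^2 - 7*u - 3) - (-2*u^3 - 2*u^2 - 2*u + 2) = 9*u^3 + 7*u^2 - 5*u - 5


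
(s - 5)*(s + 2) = s^2 - 3*s - 10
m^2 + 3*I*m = m*(m + 3*I)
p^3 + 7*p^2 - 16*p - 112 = (p - 4)*(p + 4)*(p + 7)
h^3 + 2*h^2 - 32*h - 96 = (h - 6)*(h + 4)^2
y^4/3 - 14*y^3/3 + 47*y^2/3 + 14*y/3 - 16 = (y/3 + 1/3)*(y - 8)*(y - 6)*(y - 1)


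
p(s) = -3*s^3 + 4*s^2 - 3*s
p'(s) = -9*s^2 + 8*s - 3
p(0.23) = -0.51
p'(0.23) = -1.64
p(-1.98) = 44.91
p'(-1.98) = -54.12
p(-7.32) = 1412.96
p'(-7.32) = -543.80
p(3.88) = -126.66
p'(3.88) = -107.45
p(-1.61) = 27.72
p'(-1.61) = -39.21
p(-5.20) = 545.58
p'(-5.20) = -287.96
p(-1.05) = 11.03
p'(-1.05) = -21.32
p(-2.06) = 49.38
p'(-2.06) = -57.67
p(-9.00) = 2538.00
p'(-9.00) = -804.00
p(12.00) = -4644.00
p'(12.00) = -1203.00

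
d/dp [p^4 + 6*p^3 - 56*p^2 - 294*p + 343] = 4*p^3 + 18*p^2 - 112*p - 294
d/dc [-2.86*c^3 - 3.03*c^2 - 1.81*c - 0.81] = -8.58*c^2 - 6.06*c - 1.81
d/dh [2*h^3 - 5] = 6*h^2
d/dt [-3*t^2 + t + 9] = 1 - 6*t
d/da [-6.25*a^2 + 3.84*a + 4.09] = 3.84 - 12.5*a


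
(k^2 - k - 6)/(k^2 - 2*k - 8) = (k - 3)/(k - 4)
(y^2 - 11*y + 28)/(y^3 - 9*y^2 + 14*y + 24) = (y - 7)/(y^2 - 5*y - 6)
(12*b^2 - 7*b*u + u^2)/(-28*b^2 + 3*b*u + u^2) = (-3*b + u)/(7*b + u)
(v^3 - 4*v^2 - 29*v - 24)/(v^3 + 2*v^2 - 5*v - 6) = (v - 8)/(v - 2)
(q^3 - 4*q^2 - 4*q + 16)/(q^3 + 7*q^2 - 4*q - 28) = (q - 4)/(q + 7)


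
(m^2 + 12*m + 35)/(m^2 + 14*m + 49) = (m + 5)/(m + 7)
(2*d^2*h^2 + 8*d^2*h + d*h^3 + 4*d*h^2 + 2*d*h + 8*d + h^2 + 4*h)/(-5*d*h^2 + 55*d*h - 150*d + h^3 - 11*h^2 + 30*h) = (-2*d^2*h^2 - 8*d^2*h - d*h^3 - 4*d*h^2 - 2*d*h - 8*d - h^2 - 4*h)/(5*d*h^2 - 55*d*h + 150*d - h^3 + 11*h^2 - 30*h)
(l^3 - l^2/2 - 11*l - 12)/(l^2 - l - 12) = (l^2 + 7*l/2 + 3)/(l + 3)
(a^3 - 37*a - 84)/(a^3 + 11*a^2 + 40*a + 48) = (a - 7)/(a + 4)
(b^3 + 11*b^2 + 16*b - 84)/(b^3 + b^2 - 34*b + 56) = (b + 6)/(b - 4)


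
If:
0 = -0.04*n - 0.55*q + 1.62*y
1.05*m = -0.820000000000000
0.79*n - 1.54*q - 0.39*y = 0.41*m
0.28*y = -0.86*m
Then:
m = -0.78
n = 12.74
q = 6.14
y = 2.40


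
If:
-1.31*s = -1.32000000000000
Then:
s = 1.01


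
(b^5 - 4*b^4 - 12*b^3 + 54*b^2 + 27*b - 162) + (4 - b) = b^5 - 4*b^4 - 12*b^3 + 54*b^2 + 26*b - 158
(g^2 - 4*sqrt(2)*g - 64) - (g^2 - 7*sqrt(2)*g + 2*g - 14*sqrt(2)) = -2*g + 3*sqrt(2)*g - 64 + 14*sqrt(2)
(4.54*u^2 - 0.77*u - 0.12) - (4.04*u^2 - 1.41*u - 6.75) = 0.5*u^2 + 0.64*u + 6.63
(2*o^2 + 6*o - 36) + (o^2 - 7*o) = 3*o^2 - o - 36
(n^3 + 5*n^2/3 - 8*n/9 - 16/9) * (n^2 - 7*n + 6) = n^5 - 16*n^4/3 - 59*n^3/9 + 130*n^2/9 + 64*n/9 - 32/3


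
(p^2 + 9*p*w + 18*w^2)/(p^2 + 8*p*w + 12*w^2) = (p + 3*w)/(p + 2*w)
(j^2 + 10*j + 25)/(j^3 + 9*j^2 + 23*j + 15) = (j + 5)/(j^2 + 4*j + 3)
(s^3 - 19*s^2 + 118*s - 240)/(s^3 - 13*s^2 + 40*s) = (s - 6)/s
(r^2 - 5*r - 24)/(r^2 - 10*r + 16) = (r + 3)/(r - 2)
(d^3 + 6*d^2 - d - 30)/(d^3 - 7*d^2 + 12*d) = (d^3 + 6*d^2 - d - 30)/(d*(d^2 - 7*d + 12))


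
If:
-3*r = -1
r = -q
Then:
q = -1/3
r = 1/3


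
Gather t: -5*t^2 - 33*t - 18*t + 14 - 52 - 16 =-5*t^2 - 51*t - 54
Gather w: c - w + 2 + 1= c - w + 3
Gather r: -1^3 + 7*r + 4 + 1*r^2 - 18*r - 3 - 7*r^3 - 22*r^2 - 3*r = -7*r^3 - 21*r^2 - 14*r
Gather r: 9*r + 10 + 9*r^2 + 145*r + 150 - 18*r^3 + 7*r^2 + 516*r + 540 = -18*r^3 + 16*r^2 + 670*r + 700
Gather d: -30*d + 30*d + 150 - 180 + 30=0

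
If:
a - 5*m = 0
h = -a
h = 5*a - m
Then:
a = 0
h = 0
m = 0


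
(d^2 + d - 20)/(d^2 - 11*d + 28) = (d + 5)/(d - 7)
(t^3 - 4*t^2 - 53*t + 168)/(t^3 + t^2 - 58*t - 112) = (t - 3)/(t + 2)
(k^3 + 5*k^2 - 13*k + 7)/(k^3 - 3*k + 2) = (k + 7)/(k + 2)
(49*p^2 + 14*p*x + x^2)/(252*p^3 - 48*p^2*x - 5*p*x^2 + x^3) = (7*p + x)/(36*p^2 - 12*p*x + x^2)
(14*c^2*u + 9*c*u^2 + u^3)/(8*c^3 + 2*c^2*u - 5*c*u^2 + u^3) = u*(14*c^2 + 9*c*u + u^2)/(8*c^3 + 2*c^2*u - 5*c*u^2 + u^3)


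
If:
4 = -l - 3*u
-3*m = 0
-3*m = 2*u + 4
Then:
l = 2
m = 0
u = -2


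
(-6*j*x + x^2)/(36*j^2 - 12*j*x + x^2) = x/(-6*j + x)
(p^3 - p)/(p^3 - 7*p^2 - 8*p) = (p - 1)/(p - 8)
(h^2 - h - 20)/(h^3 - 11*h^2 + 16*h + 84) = (h^2 - h - 20)/(h^3 - 11*h^2 + 16*h + 84)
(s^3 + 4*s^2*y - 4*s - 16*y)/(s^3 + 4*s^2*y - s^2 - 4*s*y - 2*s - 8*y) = (s + 2)/(s + 1)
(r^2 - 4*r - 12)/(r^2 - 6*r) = (r + 2)/r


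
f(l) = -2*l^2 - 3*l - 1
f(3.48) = -35.66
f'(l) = -4*l - 3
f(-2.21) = -4.14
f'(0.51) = -5.04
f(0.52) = -3.10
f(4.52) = -55.42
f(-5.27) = -40.74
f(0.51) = -3.05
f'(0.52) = -5.08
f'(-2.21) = 5.84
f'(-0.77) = 0.08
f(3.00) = -28.00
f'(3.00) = -15.00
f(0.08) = -1.25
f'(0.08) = -3.32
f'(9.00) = -39.00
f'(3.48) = -16.92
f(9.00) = -190.00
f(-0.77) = 0.12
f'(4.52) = -21.08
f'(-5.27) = 18.08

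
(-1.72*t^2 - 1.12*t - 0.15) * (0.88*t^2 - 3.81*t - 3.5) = -1.5136*t^4 + 5.5676*t^3 + 10.1552*t^2 + 4.4915*t + 0.525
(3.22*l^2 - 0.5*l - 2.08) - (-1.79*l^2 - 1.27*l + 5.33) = 5.01*l^2 + 0.77*l - 7.41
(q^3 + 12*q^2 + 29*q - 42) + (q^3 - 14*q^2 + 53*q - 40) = 2*q^3 - 2*q^2 + 82*q - 82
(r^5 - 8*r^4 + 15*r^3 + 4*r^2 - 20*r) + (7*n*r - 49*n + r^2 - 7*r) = 7*n*r - 49*n + r^5 - 8*r^4 + 15*r^3 + 5*r^2 - 27*r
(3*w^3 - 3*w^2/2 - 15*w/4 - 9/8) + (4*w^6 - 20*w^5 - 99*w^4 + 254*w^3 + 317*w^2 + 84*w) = 4*w^6 - 20*w^5 - 99*w^4 + 257*w^3 + 631*w^2/2 + 321*w/4 - 9/8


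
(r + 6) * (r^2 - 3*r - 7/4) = r^3 + 3*r^2 - 79*r/4 - 21/2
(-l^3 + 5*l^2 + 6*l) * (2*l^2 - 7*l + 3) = -2*l^5 + 17*l^4 - 26*l^3 - 27*l^2 + 18*l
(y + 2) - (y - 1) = 3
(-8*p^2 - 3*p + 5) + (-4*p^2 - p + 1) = -12*p^2 - 4*p + 6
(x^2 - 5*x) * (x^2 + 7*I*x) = x^4 - 5*x^3 + 7*I*x^3 - 35*I*x^2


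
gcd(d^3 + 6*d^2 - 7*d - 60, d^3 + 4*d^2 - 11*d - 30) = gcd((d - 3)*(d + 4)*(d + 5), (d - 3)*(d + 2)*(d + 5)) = d^2 + 2*d - 15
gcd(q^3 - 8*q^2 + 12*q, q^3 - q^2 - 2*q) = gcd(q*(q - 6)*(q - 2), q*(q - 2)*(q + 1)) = q^2 - 2*q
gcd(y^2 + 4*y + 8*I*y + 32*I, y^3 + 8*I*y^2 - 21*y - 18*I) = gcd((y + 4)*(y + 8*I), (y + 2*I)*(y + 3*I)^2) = 1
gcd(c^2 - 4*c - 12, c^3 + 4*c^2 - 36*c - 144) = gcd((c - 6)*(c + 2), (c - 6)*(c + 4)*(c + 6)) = c - 6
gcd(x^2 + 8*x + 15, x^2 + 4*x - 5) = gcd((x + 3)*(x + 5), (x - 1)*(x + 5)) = x + 5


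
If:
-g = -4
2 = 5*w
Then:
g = 4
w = 2/5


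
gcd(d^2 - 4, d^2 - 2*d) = d - 2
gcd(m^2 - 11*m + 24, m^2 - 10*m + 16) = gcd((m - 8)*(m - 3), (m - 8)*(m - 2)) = m - 8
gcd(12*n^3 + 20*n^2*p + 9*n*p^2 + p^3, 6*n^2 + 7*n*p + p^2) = 6*n^2 + 7*n*p + p^2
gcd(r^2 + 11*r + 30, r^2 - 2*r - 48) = r + 6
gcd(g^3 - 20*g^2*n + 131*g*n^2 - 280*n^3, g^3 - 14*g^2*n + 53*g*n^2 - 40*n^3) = g^2 - 13*g*n + 40*n^2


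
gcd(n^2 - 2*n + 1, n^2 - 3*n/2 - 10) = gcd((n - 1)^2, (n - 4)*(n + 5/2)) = 1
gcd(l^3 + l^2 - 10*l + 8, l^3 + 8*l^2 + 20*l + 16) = l + 4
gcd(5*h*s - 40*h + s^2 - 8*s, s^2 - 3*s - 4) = 1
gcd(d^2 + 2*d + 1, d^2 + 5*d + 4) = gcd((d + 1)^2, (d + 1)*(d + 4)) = d + 1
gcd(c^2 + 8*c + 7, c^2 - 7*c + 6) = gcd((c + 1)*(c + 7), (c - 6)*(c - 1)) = 1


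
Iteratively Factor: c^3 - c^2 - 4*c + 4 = (c + 2)*(c^2 - 3*c + 2) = (c - 1)*(c + 2)*(c - 2)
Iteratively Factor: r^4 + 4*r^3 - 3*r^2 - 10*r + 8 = (r + 2)*(r^3 + 2*r^2 - 7*r + 4) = (r - 1)*(r + 2)*(r^2 + 3*r - 4) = (r - 1)^2*(r + 2)*(r + 4)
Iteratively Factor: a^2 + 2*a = (a + 2)*(a)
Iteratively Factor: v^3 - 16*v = (v + 4)*(v^2 - 4*v) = (v - 4)*(v + 4)*(v)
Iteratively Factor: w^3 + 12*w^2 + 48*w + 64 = (w + 4)*(w^2 + 8*w + 16) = (w + 4)^2*(w + 4)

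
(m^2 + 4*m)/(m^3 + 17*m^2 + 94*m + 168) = m/(m^2 + 13*m + 42)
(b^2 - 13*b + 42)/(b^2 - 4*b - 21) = (b - 6)/(b + 3)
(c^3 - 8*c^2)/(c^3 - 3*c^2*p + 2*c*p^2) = c*(c - 8)/(c^2 - 3*c*p + 2*p^2)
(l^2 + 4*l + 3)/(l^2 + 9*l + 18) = (l + 1)/(l + 6)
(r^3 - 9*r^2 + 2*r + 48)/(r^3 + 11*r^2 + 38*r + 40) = (r^2 - 11*r + 24)/(r^2 + 9*r + 20)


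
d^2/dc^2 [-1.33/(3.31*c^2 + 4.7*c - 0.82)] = (29.143226*c^2 + 41.38162*c - 1.33*(6.62*c + 4.7)*(13.24*c + 9.4) - 7.219772)/(3.31*c^2 + 4.7*c - 0.82)^3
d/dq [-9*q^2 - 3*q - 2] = -18*q - 3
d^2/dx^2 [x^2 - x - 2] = 2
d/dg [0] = 0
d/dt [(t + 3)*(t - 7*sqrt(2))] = 2*t - 7*sqrt(2) + 3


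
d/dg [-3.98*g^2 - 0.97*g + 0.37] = -7.96*g - 0.97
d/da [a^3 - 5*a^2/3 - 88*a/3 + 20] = 3*a^2 - 10*a/3 - 88/3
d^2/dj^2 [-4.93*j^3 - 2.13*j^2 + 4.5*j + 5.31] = -29.58*j - 4.26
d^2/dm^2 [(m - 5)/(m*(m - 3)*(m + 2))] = 2*(3*m^5 - 33*m^4 + 47*m^3 + 75*m^2 - 90*m - 180)/(m^3*(m^6 - 3*m^5 - 15*m^4 + 35*m^3 + 90*m^2 - 108*m - 216))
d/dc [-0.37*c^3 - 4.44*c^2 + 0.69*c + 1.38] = -1.11*c^2 - 8.88*c + 0.69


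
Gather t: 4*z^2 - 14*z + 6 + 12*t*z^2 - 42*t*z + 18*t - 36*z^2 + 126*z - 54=t*(12*z^2 - 42*z + 18) - 32*z^2 + 112*z - 48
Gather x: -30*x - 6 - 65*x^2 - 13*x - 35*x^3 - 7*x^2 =-35*x^3 - 72*x^2 - 43*x - 6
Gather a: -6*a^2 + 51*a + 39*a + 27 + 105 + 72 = -6*a^2 + 90*a + 204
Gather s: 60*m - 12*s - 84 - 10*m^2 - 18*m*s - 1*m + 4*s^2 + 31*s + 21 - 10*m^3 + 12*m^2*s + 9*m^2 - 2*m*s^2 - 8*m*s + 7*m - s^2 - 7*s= -10*m^3 - m^2 + 66*m + s^2*(3 - 2*m) + s*(12*m^2 - 26*m + 12) - 63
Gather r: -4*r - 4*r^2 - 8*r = -4*r^2 - 12*r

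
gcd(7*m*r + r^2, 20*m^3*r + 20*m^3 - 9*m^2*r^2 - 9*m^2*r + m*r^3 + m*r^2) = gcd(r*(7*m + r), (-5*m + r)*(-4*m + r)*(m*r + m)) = 1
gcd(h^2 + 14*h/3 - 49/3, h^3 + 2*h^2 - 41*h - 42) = h + 7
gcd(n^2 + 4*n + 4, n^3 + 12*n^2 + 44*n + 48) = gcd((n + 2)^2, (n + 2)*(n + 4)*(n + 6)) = n + 2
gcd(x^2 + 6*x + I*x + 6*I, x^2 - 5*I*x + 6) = x + I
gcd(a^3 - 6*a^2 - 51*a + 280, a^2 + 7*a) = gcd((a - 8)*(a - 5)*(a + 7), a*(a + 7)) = a + 7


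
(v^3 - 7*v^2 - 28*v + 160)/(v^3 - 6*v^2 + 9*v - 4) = (v^2 - 3*v - 40)/(v^2 - 2*v + 1)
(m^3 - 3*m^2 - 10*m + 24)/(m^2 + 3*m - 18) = (m^3 - 3*m^2 - 10*m + 24)/(m^2 + 3*m - 18)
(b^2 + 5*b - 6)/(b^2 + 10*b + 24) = (b - 1)/(b + 4)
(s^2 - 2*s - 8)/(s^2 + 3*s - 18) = (s^2 - 2*s - 8)/(s^2 + 3*s - 18)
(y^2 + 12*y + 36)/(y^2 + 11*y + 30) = (y + 6)/(y + 5)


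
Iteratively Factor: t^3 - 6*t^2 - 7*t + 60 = (t - 4)*(t^2 - 2*t - 15) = (t - 5)*(t - 4)*(t + 3)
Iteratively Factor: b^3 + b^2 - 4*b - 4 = (b + 1)*(b^2 - 4) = (b + 1)*(b + 2)*(b - 2)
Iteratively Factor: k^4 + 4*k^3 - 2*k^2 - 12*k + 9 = (k - 1)*(k^3 + 5*k^2 + 3*k - 9) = (k - 1)*(k + 3)*(k^2 + 2*k - 3) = (k - 1)*(k + 3)^2*(k - 1)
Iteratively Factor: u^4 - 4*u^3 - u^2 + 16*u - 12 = (u - 1)*(u^3 - 3*u^2 - 4*u + 12) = (u - 3)*(u - 1)*(u^2 - 4) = (u - 3)*(u - 1)*(u + 2)*(u - 2)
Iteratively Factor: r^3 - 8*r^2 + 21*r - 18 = (r - 2)*(r^2 - 6*r + 9) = (r - 3)*(r - 2)*(r - 3)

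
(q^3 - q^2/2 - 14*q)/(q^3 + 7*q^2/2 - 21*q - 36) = q*(2*q + 7)/(2*q^2 + 15*q + 18)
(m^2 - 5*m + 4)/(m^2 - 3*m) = (m^2 - 5*m + 4)/(m*(m - 3))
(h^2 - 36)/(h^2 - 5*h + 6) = (h^2 - 36)/(h^2 - 5*h + 6)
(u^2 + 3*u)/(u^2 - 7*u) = (u + 3)/(u - 7)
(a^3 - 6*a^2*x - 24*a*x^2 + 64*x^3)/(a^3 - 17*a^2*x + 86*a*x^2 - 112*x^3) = (-a - 4*x)/(-a + 7*x)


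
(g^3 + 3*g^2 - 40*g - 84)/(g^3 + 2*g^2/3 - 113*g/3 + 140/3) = 3*(g^2 - 4*g - 12)/(3*g^2 - 19*g + 20)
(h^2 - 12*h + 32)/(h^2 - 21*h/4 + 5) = 4*(h - 8)/(4*h - 5)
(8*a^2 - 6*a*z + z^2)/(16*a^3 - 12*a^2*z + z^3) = (-4*a + z)/(-8*a^2 + 2*a*z + z^2)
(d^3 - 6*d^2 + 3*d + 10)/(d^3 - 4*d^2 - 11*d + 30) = (d + 1)/(d + 3)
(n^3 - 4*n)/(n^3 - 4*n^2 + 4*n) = (n + 2)/(n - 2)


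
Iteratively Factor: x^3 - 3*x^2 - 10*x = (x)*(x^2 - 3*x - 10) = x*(x - 5)*(x + 2)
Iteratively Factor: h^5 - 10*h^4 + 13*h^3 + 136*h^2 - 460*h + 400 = (h + 4)*(h^4 - 14*h^3 + 69*h^2 - 140*h + 100) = (h - 2)*(h + 4)*(h^3 - 12*h^2 + 45*h - 50) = (h - 5)*(h - 2)*(h + 4)*(h^2 - 7*h + 10) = (h - 5)^2*(h - 2)*(h + 4)*(h - 2)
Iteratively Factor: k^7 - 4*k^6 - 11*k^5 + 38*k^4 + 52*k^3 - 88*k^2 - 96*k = (k + 2)*(k^6 - 6*k^5 + k^4 + 36*k^3 - 20*k^2 - 48*k) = (k - 4)*(k + 2)*(k^5 - 2*k^4 - 7*k^3 + 8*k^2 + 12*k) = (k - 4)*(k - 2)*(k + 2)*(k^4 - 7*k^2 - 6*k) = (k - 4)*(k - 2)*(k + 1)*(k + 2)*(k^3 - k^2 - 6*k) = k*(k - 4)*(k - 2)*(k + 1)*(k + 2)*(k^2 - k - 6) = k*(k - 4)*(k - 2)*(k + 1)*(k + 2)^2*(k - 3)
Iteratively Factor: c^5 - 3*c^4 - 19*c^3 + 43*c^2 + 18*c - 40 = (c - 1)*(c^4 - 2*c^3 - 21*c^2 + 22*c + 40) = (c - 5)*(c - 1)*(c^3 + 3*c^2 - 6*c - 8) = (c - 5)*(c - 1)*(c + 1)*(c^2 + 2*c - 8) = (c - 5)*(c - 2)*(c - 1)*(c + 1)*(c + 4)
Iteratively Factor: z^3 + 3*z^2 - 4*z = (z)*(z^2 + 3*z - 4) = z*(z + 4)*(z - 1)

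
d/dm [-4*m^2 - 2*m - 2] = -8*m - 2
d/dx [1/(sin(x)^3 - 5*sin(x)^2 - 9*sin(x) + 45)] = (-3*sin(x)^2 + 10*sin(x) + 9)*cos(x)/(sin(x)^3 - 5*sin(x)^2 - 9*sin(x) + 45)^2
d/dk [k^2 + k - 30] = 2*k + 1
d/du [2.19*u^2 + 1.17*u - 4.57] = 4.38*u + 1.17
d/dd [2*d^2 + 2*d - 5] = 4*d + 2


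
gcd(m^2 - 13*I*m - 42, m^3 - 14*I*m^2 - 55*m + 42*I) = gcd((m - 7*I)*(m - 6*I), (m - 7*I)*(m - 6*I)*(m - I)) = m^2 - 13*I*m - 42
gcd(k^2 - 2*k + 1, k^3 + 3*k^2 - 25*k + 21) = k - 1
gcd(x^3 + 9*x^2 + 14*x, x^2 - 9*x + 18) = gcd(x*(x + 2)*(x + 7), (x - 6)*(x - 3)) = 1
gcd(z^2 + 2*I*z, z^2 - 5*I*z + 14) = z + 2*I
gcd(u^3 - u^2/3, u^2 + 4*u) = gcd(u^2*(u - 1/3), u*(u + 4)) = u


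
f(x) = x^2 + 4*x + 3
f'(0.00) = 4.00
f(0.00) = 3.00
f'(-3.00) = -2.00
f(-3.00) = 0.00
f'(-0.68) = 2.64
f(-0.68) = 0.74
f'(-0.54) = 2.92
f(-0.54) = 1.13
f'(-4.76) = -5.52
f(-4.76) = 6.62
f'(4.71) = 13.42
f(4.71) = 44.02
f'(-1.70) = 0.60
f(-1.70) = -0.91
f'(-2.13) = -0.26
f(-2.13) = -0.98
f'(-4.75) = -5.50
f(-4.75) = 6.56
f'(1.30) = 6.60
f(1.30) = 9.89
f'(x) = 2*x + 4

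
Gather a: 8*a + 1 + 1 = 8*a + 2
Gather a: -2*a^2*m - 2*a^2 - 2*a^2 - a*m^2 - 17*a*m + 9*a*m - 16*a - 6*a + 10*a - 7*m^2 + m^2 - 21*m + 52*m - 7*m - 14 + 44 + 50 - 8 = a^2*(-2*m - 4) + a*(-m^2 - 8*m - 12) - 6*m^2 + 24*m + 72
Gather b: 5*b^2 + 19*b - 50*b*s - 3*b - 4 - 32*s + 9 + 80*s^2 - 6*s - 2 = 5*b^2 + b*(16 - 50*s) + 80*s^2 - 38*s + 3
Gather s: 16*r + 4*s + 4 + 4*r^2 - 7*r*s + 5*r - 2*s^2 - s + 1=4*r^2 + 21*r - 2*s^2 + s*(3 - 7*r) + 5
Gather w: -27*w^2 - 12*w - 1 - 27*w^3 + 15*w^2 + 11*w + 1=-27*w^3 - 12*w^2 - w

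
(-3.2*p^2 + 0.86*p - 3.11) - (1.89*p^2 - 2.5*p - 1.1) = -5.09*p^2 + 3.36*p - 2.01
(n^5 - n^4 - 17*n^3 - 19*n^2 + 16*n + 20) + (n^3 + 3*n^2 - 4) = n^5 - n^4 - 16*n^3 - 16*n^2 + 16*n + 16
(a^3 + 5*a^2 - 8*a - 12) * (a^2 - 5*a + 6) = a^5 - 27*a^3 + 58*a^2 + 12*a - 72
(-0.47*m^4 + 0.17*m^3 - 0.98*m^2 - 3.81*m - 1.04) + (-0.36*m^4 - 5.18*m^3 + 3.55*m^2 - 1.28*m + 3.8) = -0.83*m^4 - 5.01*m^3 + 2.57*m^2 - 5.09*m + 2.76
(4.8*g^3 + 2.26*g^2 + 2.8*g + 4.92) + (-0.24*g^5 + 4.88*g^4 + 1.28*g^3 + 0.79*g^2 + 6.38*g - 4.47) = -0.24*g^5 + 4.88*g^4 + 6.08*g^3 + 3.05*g^2 + 9.18*g + 0.45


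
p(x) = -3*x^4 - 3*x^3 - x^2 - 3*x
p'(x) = -12*x^3 - 9*x^2 - 2*x - 3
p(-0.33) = 0.95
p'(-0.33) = -2.89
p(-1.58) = -4.62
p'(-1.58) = 25.02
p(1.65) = -43.38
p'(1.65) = -84.71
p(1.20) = -16.44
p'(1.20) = -39.10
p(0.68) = -4.09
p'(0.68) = -12.29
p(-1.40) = -1.05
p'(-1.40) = 15.09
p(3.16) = -413.27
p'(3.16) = -477.84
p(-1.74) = -9.50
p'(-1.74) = 36.45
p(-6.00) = -3258.00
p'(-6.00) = 2277.00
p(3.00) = -342.00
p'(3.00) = -414.00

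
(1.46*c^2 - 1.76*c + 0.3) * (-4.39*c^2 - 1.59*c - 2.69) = -6.4094*c^4 + 5.405*c^3 - 2.446*c^2 + 4.2574*c - 0.807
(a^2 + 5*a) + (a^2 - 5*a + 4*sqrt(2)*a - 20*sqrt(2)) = 2*a^2 + 4*sqrt(2)*a - 20*sqrt(2)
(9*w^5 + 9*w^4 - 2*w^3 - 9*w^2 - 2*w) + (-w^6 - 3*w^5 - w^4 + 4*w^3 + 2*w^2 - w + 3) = -w^6 + 6*w^5 + 8*w^4 + 2*w^3 - 7*w^2 - 3*w + 3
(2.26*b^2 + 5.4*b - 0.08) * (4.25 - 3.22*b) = -7.2772*b^3 - 7.783*b^2 + 23.2076*b - 0.34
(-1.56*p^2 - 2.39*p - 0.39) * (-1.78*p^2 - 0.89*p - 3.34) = 2.7768*p^4 + 5.6426*p^3 + 8.0317*p^2 + 8.3297*p + 1.3026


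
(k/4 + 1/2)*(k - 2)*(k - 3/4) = k^3/4 - 3*k^2/16 - k + 3/4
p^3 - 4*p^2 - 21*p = p*(p - 7)*(p + 3)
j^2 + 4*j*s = j*(j + 4*s)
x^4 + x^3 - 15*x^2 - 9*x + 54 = (x - 3)*(x - 2)*(x + 3)^2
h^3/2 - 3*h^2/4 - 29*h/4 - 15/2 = (h/2 + 1)*(h - 5)*(h + 3/2)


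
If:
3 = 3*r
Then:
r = 1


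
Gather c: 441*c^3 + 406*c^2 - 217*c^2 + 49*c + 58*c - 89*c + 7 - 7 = 441*c^3 + 189*c^2 + 18*c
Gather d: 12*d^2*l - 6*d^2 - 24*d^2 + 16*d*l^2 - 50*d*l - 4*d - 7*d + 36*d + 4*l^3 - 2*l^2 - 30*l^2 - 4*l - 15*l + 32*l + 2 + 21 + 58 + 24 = d^2*(12*l - 30) + d*(16*l^2 - 50*l + 25) + 4*l^3 - 32*l^2 + 13*l + 105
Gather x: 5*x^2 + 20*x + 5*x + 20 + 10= 5*x^2 + 25*x + 30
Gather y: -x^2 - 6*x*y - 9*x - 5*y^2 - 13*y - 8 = -x^2 - 9*x - 5*y^2 + y*(-6*x - 13) - 8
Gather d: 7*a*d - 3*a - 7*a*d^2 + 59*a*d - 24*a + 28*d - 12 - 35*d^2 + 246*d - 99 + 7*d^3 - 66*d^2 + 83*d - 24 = -27*a + 7*d^3 + d^2*(-7*a - 101) + d*(66*a + 357) - 135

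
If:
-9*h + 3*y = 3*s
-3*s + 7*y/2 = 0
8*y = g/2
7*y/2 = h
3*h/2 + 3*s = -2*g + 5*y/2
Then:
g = 0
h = 0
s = 0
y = 0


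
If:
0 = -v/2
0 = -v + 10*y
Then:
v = 0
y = 0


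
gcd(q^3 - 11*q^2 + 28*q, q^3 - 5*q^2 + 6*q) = q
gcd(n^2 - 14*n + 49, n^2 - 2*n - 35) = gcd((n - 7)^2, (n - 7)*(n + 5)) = n - 7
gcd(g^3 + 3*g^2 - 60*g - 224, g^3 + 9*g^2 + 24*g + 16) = g + 4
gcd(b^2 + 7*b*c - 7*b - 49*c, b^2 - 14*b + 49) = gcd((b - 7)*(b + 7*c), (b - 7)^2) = b - 7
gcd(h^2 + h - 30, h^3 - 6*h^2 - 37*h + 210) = h^2 + h - 30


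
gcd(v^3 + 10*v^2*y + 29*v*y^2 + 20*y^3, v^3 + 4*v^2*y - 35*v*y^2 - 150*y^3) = v + 5*y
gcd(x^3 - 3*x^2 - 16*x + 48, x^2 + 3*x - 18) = x - 3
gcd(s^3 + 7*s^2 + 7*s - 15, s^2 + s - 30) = 1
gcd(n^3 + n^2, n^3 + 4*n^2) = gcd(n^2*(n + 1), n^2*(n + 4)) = n^2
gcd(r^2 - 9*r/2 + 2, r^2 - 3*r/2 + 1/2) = r - 1/2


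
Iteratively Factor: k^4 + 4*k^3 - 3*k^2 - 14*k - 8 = (k + 1)*(k^3 + 3*k^2 - 6*k - 8) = (k + 1)^2*(k^2 + 2*k - 8) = (k - 2)*(k + 1)^2*(k + 4)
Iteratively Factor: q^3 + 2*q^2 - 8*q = (q - 2)*(q^2 + 4*q) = q*(q - 2)*(q + 4)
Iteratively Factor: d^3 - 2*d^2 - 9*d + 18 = (d + 3)*(d^2 - 5*d + 6) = (d - 3)*(d + 3)*(d - 2)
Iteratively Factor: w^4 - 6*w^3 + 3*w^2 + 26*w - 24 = (w - 3)*(w^3 - 3*w^2 - 6*w + 8) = (w - 3)*(w + 2)*(w^2 - 5*w + 4) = (w - 3)*(w - 1)*(w + 2)*(w - 4)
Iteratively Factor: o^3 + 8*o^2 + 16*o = (o + 4)*(o^2 + 4*o) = o*(o + 4)*(o + 4)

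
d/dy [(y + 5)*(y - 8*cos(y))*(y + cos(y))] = -(y + 5)*(y - 8*cos(y))*(sin(y) - 1) + (y + 5)*(y + cos(y))*(8*sin(y) + 1) + (y - 8*cos(y))*(y + cos(y))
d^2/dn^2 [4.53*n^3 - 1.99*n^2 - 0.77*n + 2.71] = 27.18*n - 3.98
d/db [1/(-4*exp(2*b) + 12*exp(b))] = (2*exp(b) - 3)*exp(-b)/(4*(exp(b) - 3)^2)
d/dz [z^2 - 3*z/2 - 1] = 2*z - 3/2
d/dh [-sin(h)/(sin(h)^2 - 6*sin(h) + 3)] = (sin(h)^2 - 3)*cos(h)/(sin(h)^2 - 6*sin(h) + 3)^2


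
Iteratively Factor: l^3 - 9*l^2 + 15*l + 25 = (l - 5)*(l^2 - 4*l - 5) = (l - 5)^2*(l + 1)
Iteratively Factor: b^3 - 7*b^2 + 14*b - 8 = (b - 1)*(b^2 - 6*b + 8) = (b - 4)*(b - 1)*(b - 2)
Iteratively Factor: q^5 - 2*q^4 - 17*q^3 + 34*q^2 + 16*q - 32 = (q - 1)*(q^4 - q^3 - 18*q^2 + 16*q + 32) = (q - 1)*(q + 1)*(q^3 - 2*q^2 - 16*q + 32) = (q - 1)*(q + 1)*(q + 4)*(q^2 - 6*q + 8) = (q - 2)*(q - 1)*(q + 1)*(q + 4)*(q - 4)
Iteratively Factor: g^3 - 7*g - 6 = (g - 3)*(g^2 + 3*g + 2) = (g - 3)*(g + 1)*(g + 2)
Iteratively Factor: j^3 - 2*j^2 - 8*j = (j - 4)*(j^2 + 2*j) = (j - 4)*(j + 2)*(j)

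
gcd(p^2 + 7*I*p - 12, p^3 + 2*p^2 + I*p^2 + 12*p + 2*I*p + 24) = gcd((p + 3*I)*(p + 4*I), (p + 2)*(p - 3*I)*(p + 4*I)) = p + 4*I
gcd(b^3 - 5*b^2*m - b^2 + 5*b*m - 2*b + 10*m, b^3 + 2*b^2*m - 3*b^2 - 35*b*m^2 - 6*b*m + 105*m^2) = b - 5*m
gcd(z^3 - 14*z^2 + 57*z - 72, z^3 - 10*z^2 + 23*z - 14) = 1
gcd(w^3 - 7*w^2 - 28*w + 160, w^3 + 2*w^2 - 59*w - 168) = w - 8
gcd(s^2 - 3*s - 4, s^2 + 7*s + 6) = s + 1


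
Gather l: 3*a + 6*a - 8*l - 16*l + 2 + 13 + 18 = 9*a - 24*l + 33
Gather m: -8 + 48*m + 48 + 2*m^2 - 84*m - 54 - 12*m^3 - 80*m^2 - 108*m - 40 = -12*m^3 - 78*m^2 - 144*m - 54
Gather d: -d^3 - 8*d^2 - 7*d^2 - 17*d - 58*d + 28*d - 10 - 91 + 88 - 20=-d^3 - 15*d^2 - 47*d - 33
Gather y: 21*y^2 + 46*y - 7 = 21*y^2 + 46*y - 7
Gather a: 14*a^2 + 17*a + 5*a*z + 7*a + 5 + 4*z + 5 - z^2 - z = 14*a^2 + a*(5*z + 24) - z^2 + 3*z + 10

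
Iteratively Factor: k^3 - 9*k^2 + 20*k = (k - 5)*(k^2 - 4*k) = k*(k - 5)*(k - 4)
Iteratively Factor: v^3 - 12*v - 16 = (v + 2)*(v^2 - 2*v - 8) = (v - 4)*(v + 2)*(v + 2)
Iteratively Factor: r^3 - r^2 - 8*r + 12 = (r + 3)*(r^2 - 4*r + 4) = (r - 2)*(r + 3)*(r - 2)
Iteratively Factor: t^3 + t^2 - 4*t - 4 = (t + 1)*(t^2 - 4) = (t - 2)*(t + 1)*(t + 2)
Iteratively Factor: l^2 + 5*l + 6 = (l + 2)*(l + 3)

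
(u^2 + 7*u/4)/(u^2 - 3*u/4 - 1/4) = u*(4*u + 7)/(4*u^2 - 3*u - 1)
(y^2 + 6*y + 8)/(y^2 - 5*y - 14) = (y + 4)/(y - 7)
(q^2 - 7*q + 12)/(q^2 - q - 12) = (q - 3)/(q + 3)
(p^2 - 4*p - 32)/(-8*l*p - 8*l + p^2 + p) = (-p^2 + 4*p + 32)/(8*l*p + 8*l - p^2 - p)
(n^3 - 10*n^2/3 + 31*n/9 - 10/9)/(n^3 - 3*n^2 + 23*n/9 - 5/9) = (3*n - 2)/(3*n - 1)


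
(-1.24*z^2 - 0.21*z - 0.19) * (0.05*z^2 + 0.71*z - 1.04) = -0.062*z^4 - 0.8909*z^3 + 1.131*z^2 + 0.0835*z + 0.1976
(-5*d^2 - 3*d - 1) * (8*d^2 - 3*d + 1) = -40*d^4 - 9*d^3 - 4*d^2 - 1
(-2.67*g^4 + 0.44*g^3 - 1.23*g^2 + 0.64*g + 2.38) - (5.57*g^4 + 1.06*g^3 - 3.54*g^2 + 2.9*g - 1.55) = -8.24*g^4 - 0.62*g^3 + 2.31*g^2 - 2.26*g + 3.93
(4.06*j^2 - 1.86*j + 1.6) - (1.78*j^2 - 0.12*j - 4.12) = 2.28*j^2 - 1.74*j + 5.72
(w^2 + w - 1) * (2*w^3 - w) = 2*w^5 + 2*w^4 - 3*w^3 - w^2 + w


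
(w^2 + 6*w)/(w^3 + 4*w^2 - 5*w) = (w + 6)/(w^2 + 4*w - 5)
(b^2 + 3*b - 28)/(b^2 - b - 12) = (b + 7)/(b + 3)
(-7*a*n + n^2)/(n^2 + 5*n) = (-7*a + n)/(n + 5)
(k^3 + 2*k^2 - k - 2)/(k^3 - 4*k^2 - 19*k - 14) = (k - 1)/(k - 7)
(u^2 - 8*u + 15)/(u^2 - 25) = (u - 3)/(u + 5)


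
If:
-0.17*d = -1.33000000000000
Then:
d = 7.82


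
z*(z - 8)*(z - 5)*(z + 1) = z^4 - 12*z^3 + 27*z^2 + 40*z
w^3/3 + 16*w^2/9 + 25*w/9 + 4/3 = (w/3 + 1/3)*(w + 4/3)*(w + 3)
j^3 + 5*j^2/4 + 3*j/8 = j*(j + 1/2)*(j + 3/4)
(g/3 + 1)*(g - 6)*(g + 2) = g^3/3 - g^2/3 - 8*g - 12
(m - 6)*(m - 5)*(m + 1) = m^3 - 10*m^2 + 19*m + 30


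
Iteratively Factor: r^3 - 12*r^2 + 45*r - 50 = (r - 2)*(r^2 - 10*r + 25) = (r - 5)*(r - 2)*(r - 5)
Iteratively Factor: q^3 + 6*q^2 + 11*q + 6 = (q + 1)*(q^2 + 5*q + 6) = (q + 1)*(q + 2)*(q + 3)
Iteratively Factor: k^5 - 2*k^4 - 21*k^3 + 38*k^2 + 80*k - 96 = (k - 4)*(k^4 + 2*k^3 - 13*k^2 - 14*k + 24) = (k - 4)*(k - 3)*(k^3 + 5*k^2 + 2*k - 8) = (k - 4)*(k - 3)*(k + 4)*(k^2 + k - 2) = (k - 4)*(k - 3)*(k + 2)*(k + 4)*(k - 1)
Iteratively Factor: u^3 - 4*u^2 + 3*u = (u)*(u^2 - 4*u + 3) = u*(u - 3)*(u - 1)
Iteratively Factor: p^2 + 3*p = (p)*(p + 3)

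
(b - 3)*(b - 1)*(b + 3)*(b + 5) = b^4 + 4*b^3 - 14*b^2 - 36*b + 45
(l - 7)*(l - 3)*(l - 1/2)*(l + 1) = l^4 - 19*l^3/2 + 31*l^2/2 + 31*l/2 - 21/2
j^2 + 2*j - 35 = (j - 5)*(j + 7)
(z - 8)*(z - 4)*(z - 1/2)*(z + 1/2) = z^4 - 12*z^3 + 127*z^2/4 + 3*z - 8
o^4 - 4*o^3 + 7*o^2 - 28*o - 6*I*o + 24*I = (o - 4)*(o - 2*I)*(o - I)*(o + 3*I)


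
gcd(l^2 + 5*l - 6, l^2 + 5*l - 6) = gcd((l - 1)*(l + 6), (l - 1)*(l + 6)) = l^2 + 5*l - 6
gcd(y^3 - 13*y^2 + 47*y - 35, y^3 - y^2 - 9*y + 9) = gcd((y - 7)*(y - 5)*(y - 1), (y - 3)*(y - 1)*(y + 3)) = y - 1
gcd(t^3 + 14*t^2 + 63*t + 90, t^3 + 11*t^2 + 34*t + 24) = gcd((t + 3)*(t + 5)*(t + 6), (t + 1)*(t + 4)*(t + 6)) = t + 6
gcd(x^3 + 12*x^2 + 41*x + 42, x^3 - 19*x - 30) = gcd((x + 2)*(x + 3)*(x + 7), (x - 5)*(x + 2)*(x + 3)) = x^2 + 5*x + 6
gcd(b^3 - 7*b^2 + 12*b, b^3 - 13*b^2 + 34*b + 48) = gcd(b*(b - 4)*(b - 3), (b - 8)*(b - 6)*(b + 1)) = 1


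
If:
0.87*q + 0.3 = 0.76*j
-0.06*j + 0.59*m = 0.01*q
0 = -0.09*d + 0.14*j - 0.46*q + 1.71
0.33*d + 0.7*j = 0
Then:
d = -55.88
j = 26.34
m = 3.06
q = 22.67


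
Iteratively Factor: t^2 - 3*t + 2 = (t - 2)*(t - 1)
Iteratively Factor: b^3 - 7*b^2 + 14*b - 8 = (b - 4)*(b^2 - 3*b + 2) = (b - 4)*(b - 1)*(b - 2)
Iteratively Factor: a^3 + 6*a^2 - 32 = (a + 4)*(a^2 + 2*a - 8) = (a + 4)^2*(a - 2)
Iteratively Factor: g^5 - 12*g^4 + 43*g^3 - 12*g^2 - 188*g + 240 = (g - 4)*(g^4 - 8*g^3 + 11*g^2 + 32*g - 60) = (g - 4)*(g - 3)*(g^3 - 5*g^2 - 4*g + 20) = (g - 5)*(g - 4)*(g - 3)*(g^2 - 4) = (g - 5)*(g - 4)*(g - 3)*(g + 2)*(g - 2)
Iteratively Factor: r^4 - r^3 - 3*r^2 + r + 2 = (r + 1)*(r^3 - 2*r^2 - r + 2) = (r - 2)*(r + 1)*(r^2 - 1) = (r - 2)*(r + 1)^2*(r - 1)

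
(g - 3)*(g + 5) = g^2 + 2*g - 15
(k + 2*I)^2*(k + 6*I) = k^3 + 10*I*k^2 - 28*k - 24*I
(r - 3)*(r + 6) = r^2 + 3*r - 18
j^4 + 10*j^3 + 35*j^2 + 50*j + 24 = (j + 1)*(j + 2)*(j + 3)*(j + 4)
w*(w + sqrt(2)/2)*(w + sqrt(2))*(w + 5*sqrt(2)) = w^4 + 13*sqrt(2)*w^3/2 + 16*w^2 + 5*sqrt(2)*w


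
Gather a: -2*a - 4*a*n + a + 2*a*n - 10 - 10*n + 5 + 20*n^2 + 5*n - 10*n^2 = a*(-2*n - 1) + 10*n^2 - 5*n - 5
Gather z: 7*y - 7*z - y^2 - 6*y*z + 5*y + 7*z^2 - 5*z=-y^2 + 12*y + 7*z^2 + z*(-6*y - 12)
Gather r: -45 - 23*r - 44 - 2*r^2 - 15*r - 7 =-2*r^2 - 38*r - 96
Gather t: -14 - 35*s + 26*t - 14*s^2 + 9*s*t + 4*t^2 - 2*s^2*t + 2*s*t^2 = -14*s^2 - 35*s + t^2*(2*s + 4) + t*(-2*s^2 + 9*s + 26) - 14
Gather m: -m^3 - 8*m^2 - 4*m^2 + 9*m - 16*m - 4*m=-m^3 - 12*m^2 - 11*m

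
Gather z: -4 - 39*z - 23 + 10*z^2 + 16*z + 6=10*z^2 - 23*z - 21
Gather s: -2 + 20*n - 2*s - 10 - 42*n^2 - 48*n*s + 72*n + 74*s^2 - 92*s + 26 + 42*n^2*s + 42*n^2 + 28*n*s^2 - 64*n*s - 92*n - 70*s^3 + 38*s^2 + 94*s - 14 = -70*s^3 + s^2*(28*n + 112) + s*(42*n^2 - 112*n)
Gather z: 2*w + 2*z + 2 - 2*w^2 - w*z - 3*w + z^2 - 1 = -2*w^2 - w + z^2 + z*(2 - w) + 1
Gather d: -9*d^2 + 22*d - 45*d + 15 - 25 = -9*d^2 - 23*d - 10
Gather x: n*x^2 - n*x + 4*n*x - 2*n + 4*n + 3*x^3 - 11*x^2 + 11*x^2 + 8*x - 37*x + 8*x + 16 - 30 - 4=n*x^2 + 2*n + 3*x^3 + x*(3*n - 21) - 18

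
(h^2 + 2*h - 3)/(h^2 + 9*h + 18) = (h - 1)/(h + 6)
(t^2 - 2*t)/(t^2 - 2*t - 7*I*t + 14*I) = t/(t - 7*I)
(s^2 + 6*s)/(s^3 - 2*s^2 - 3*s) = (s + 6)/(s^2 - 2*s - 3)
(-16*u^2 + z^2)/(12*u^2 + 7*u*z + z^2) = (-4*u + z)/(3*u + z)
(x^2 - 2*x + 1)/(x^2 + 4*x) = (x^2 - 2*x + 1)/(x*(x + 4))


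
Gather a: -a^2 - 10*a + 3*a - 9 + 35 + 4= -a^2 - 7*a + 30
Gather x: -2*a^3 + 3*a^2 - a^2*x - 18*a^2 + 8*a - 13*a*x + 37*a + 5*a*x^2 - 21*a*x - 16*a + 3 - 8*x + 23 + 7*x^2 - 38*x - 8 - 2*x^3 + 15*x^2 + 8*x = -2*a^3 - 15*a^2 + 29*a - 2*x^3 + x^2*(5*a + 22) + x*(-a^2 - 34*a - 38) + 18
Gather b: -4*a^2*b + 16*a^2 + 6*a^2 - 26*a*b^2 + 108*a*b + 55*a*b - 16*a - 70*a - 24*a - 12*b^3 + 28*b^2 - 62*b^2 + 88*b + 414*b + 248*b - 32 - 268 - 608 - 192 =22*a^2 - 110*a - 12*b^3 + b^2*(-26*a - 34) + b*(-4*a^2 + 163*a + 750) - 1100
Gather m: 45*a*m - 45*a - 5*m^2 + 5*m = -45*a - 5*m^2 + m*(45*a + 5)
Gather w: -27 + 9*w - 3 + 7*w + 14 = 16*w - 16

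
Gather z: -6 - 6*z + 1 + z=-5*z - 5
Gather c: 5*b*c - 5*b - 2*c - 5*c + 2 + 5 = -5*b + c*(5*b - 7) + 7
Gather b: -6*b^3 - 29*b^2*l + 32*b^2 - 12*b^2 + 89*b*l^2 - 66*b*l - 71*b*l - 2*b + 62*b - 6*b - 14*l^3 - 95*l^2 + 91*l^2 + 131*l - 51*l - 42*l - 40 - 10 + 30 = -6*b^3 + b^2*(20 - 29*l) + b*(89*l^2 - 137*l + 54) - 14*l^3 - 4*l^2 + 38*l - 20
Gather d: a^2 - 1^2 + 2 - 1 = a^2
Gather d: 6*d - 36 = 6*d - 36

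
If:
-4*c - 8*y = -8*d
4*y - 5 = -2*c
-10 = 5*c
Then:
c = -2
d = 5/4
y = 9/4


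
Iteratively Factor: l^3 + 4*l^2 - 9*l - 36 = (l + 4)*(l^2 - 9) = (l + 3)*(l + 4)*(l - 3)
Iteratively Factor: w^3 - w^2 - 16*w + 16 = (w - 1)*(w^2 - 16) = (w - 4)*(w - 1)*(w + 4)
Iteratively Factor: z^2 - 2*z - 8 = (z + 2)*(z - 4)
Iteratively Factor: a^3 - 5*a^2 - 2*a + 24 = (a - 4)*(a^2 - a - 6) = (a - 4)*(a + 2)*(a - 3)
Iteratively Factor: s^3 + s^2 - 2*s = (s - 1)*(s^2 + 2*s) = s*(s - 1)*(s + 2)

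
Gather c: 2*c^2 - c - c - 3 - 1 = 2*c^2 - 2*c - 4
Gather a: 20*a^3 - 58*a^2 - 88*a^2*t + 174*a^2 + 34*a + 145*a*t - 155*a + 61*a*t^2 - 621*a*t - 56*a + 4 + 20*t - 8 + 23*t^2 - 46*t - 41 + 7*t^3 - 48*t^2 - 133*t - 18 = 20*a^3 + a^2*(116 - 88*t) + a*(61*t^2 - 476*t - 177) + 7*t^3 - 25*t^2 - 159*t - 63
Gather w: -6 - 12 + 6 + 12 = 0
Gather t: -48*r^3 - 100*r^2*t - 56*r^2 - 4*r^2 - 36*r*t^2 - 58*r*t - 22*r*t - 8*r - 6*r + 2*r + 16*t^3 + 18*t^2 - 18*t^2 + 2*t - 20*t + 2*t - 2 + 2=-48*r^3 - 60*r^2 - 36*r*t^2 - 12*r + 16*t^3 + t*(-100*r^2 - 80*r - 16)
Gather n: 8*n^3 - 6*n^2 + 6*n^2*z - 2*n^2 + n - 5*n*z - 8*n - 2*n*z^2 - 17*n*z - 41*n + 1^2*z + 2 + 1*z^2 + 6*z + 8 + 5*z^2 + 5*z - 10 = 8*n^3 + n^2*(6*z - 8) + n*(-2*z^2 - 22*z - 48) + 6*z^2 + 12*z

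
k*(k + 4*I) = k^2 + 4*I*k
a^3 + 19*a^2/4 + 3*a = a*(a + 3/4)*(a + 4)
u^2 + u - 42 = (u - 6)*(u + 7)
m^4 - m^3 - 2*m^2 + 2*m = m*(m - 1)*(m - sqrt(2))*(m + sqrt(2))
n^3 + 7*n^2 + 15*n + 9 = (n + 1)*(n + 3)^2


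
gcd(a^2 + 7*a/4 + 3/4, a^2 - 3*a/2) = 1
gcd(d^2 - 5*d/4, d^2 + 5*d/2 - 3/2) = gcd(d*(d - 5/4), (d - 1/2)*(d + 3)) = 1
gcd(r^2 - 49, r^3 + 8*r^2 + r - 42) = r + 7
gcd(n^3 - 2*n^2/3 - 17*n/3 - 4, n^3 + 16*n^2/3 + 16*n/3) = n + 4/3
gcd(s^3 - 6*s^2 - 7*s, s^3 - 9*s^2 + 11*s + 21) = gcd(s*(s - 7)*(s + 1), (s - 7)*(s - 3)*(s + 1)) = s^2 - 6*s - 7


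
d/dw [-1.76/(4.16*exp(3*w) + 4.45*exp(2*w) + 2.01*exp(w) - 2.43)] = (21.9648*exp(2*w) + 15.664*exp(w) + 3.5376)*exp(w)/(4.16*exp(3*w) + 4.45*exp(2*w) + 2.01*exp(w) - 2.43)^2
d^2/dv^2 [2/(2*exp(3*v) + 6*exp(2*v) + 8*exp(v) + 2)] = (2*(3*exp(2*v) + 6*exp(v) + 4)^2*exp(v) - (9*exp(2*v) + 12*exp(v) + 4)*(exp(3*v) + 3*exp(2*v) + 4*exp(v) + 1))*exp(v)/(exp(3*v) + 3*exp(2*v) + 4*exp(v) + 1)^3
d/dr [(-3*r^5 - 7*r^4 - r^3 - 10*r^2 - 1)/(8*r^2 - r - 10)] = (-72*r^6 - 100*r^5 + 163*r^4 + 282*r^3 + 40*r^2 + 216*r - 1)/(64*r^4 - 16*r^3 - 159*r^2 + 20*r + 100)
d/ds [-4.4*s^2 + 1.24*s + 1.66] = 1.24 - 8.8*s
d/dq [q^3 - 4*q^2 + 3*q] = 3*q^2 - 8*q + 3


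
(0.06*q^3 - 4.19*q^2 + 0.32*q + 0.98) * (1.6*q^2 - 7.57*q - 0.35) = 0.096*q^5 - 7.1582*q^4 + 32.2093*q^3 + 0.6121*q^2 - 7.5306*q - 0.343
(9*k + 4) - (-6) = 9*k + 10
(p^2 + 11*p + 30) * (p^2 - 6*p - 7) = p^4 + 5*p^3 - 43*p^2 - 257*p - 210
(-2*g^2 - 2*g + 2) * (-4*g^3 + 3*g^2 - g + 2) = 8*g^5 + 2*g^4 - 12*g^3 + 4*g^2 - 6*g + 4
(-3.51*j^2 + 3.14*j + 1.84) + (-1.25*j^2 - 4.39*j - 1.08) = -4.76*j^2 - 1.25*j + 0.76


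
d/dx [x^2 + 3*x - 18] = 2*x + 3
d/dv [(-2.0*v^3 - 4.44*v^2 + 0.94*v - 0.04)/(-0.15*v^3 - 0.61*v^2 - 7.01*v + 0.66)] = (0.554*v^4 + 28.322*v^3 + 27.7198*v^2 - 5.9096*v + 0.34)/(0.0225*v^6 + 0.183*v^5 + 2.4751*v^4 + 8.3542*v^3 + 48.3349*v^2 - 9.2532*v + 0.4356)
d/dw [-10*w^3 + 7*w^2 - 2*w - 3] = -30*w^2 + 14*w - 2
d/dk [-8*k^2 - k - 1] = -16*k - 1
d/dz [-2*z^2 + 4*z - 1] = 4 - 4*z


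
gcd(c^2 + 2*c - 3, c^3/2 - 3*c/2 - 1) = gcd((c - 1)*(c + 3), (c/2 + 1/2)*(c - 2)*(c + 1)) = 1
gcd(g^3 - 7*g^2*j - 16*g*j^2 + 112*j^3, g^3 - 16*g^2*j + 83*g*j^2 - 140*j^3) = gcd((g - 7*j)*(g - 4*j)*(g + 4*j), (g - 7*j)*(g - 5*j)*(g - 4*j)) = g^2 - 11*g*j + 28*j^2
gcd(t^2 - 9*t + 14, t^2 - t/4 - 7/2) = t - 2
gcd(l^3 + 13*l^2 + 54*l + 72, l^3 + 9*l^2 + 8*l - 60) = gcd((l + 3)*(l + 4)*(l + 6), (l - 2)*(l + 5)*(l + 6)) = l + 6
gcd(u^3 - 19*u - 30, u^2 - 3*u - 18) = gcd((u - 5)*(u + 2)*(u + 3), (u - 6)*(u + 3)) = u + 3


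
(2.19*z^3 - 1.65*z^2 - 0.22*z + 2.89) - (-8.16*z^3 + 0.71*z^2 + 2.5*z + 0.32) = 10.35*z^3 - 2.36*z^2 - 2.72*z + 2.57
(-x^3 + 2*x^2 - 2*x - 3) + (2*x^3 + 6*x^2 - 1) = x^3 + 8*x^2 - 2*x - 4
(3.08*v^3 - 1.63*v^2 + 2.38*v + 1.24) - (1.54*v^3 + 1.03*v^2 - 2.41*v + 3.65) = 1.54*v^3 - 2.66*v^2 + 4.79*v - 2.41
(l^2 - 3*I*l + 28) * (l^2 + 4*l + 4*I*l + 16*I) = l^4 + 4*l^3 + I*l^3 + 40*l^2 + 4*I*l^2 + 160*l + 112*I*l + 448*I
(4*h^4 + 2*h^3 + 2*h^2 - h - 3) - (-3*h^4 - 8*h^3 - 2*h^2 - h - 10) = 7*h^4 + 10*h^3 + 4*h^2 + 7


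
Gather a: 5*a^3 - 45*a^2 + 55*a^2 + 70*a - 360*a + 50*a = 5*a^3 + 10*a^2 - 240*a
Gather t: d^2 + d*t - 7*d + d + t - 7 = d^2 - 6*d + t*(d + 1) - 7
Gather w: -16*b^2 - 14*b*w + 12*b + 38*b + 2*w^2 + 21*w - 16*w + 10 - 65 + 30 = -16*b^2 + 50*b + 2*w^2 + w*(5 - 14*b) - 25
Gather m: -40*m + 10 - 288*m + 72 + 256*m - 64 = 18 - 72*m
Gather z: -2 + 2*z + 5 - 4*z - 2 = 1 - 2*z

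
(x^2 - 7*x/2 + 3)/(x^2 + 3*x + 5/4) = 2*(2*x^2 - 7*x + 6)/(4*x^2 + 12*x + 5)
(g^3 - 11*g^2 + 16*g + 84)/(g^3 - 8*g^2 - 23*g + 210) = (g + 2)/(g + 5)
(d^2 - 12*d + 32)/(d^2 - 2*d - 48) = (d - 4)/(d + 6)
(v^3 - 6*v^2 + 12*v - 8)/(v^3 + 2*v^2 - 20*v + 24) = (v - 2)/(v + 6)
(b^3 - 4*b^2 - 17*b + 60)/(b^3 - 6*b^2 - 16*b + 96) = (b^2 - 8*b + 15)/(b^2 - 10*b + 24)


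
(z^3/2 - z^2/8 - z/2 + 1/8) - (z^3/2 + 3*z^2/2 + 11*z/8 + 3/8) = -13*z^2/8 - 15*z/8 - 1/4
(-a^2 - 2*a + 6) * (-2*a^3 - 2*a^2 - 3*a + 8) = 2*a^5 + 6*a^4 - 5*a^3 - 14*a^2 - 34*a + 48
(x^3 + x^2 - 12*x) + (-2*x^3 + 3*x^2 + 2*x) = -x^3 + 4*x^2 - 10*x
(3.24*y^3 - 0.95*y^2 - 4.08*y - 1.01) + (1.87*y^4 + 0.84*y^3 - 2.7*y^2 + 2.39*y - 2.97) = 1.87*y^4 + 4.08*y^3 - 3.65*y^2 - 1.69*y - 3.98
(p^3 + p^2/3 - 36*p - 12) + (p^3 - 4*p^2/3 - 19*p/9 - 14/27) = 2*p^3 - p^2 - 343*p/9 - 338/27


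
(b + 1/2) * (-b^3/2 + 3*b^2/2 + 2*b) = -b^4/2 + 5*b^3/4 + 11*b^2/4 + b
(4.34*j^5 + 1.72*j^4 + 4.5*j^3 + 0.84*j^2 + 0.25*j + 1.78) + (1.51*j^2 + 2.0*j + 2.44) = 4.34*j^5 + 1.72*j^4 + 4.5*j^3 + 2.35*j^2 + 2.25*j + 4.22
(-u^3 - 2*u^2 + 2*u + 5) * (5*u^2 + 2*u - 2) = -5*u^5 - 12*u^4 + 8*u^3 + 33*u^2 + 6*u - 10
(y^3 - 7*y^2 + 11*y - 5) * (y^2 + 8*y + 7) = y^5 + y^4 - 38*y^3 + 34*y^2 + 37*y - 35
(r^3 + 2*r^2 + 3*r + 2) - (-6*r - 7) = r^3 + 2*r^2 + 9*r + 9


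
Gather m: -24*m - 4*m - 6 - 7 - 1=-28*m - 14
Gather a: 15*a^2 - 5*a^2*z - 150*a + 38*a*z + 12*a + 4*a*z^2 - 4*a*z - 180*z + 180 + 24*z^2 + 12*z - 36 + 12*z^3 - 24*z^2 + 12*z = a^2*(15 - 5*z) + a*(4*z^2 + 34*z - 138) + 12*z^3 - 156*z + 144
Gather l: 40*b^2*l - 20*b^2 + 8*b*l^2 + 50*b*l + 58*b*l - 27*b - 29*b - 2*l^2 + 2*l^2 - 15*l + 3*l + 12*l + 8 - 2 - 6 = -20*b^2 + 8*b*l^2 - 56*b + l*(40*b^2 + 108*b)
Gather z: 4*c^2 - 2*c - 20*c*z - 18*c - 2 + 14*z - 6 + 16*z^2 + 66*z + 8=4*c^2 - 20*c + 16*z^2 + z*(80 - 20*c)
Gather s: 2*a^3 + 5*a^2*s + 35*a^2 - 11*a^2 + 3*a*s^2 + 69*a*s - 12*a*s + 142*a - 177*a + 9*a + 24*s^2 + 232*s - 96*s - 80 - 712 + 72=2*a^3 + 24*a^2 - 26*a + s^2*(3*a + 24) + s*(5*a^2 + 57*a + 136) - 720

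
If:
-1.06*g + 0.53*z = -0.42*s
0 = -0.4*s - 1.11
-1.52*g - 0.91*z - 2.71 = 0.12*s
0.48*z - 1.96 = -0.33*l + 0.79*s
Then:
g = -1.31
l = -0.09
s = -2.78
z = -0.42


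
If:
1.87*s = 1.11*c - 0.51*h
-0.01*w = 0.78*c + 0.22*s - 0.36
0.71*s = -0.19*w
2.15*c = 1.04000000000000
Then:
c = 0.48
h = 1.40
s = -0.09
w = 0.35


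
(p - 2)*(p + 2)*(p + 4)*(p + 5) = p^4 + 9*p^3 + 16*p^2 - 36*p - 80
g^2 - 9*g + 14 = (g - 7)*(g - 2)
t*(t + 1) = t^2 + t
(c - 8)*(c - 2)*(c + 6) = c^3 - 4*c^2 - 44*c + 96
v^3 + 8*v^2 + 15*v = v*(v + 3)*(v + 5)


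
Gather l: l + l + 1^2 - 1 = 2*l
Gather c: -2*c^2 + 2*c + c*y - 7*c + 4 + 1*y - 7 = -2*c^2 + c*(y - 5) + y - 3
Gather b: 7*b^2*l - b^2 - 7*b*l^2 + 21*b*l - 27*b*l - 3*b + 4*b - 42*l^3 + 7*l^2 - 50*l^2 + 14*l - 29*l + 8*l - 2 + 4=b^2*(7*l - 1) + b*(-7*l^2 - 6*l + 1) - 42*l^3 - 43*l^2 - 7*l + 2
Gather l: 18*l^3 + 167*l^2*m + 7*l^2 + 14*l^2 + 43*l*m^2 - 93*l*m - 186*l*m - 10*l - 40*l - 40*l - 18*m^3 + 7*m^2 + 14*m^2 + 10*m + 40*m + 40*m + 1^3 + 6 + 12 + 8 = 18*l^3 + l^2*(167*m + 21) + l*(43*m^2 - 279*m - 90) - 18*m^3 + 21*m^2 + 90*m + 27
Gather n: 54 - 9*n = 54 - 9*n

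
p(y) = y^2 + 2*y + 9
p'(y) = 2*y + 2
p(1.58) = 14.66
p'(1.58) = 5.16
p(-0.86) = 8.02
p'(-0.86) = 0.28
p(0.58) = 10.50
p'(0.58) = 3.16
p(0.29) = 9.66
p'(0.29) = 2.58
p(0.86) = 11.46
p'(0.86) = 3.72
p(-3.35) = 13.52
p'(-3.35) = -4.70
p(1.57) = 14.60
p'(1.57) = 5.14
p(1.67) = 15.13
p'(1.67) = 5.34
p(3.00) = 24.00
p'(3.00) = 8.00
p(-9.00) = 72.00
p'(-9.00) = -16.00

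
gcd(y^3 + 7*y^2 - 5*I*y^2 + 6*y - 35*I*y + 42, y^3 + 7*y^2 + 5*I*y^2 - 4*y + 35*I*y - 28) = y^2 + y*(7 + I) + 7*I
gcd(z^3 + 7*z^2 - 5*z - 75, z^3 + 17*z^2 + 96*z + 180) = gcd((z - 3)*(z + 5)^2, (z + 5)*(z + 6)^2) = z + 5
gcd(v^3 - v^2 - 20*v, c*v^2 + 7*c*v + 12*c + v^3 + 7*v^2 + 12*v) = v + 4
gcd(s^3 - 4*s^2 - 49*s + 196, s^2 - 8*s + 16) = s - 4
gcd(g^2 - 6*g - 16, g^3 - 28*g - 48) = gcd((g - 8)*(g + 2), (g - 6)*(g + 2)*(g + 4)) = g + 2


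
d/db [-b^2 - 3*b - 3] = -2*b - 3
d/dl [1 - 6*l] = -6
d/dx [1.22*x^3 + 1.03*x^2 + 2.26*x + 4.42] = 3.66*x^2 + 2.06*x + 2.26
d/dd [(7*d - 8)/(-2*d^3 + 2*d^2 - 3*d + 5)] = (28*d^3 - 62*d^2 + 32*d + 11)/(4*d^6 - 8*d^5 + 16*d^4 - 32*d^3 + 29*d^2 - 30*d + 25)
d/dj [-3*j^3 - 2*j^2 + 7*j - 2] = -9*j^2 - 4*j + 7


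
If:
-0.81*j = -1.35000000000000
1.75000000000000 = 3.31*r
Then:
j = 1.67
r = 0.53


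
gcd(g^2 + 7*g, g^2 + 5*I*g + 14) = 1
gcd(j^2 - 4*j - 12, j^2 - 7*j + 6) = j - 6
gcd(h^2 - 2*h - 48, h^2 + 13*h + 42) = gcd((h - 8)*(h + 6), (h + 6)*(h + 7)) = h + 6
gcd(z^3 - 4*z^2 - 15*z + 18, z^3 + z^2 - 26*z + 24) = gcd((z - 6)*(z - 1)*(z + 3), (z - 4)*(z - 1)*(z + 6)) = z - 1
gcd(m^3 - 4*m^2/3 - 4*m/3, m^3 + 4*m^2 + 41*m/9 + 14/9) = m + 2/3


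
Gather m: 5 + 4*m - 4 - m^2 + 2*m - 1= -m^2 + 6*m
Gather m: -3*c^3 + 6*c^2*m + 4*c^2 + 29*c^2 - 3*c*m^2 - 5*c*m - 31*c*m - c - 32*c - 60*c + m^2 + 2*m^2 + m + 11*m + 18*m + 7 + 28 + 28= -3*c^3 + 33*c^2 - 93*c + m^2*(3 - 3*c) + m*(6*c^2 - 36*c + 30) + 63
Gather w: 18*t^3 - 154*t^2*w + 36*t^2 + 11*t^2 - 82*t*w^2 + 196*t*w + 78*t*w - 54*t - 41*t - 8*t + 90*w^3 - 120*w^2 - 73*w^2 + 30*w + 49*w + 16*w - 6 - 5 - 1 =18*t^3 + 47*t^2 - 103*t + 90*w^3 + w^2*(-82*t - 193) + w*(-154*t^2 + 274*t + 95) - 12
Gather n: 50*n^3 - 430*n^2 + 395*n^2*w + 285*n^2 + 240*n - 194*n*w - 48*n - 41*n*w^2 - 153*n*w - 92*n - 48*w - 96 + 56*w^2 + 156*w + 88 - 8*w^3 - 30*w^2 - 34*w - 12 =50*n^3 + n^2*(395*w - 145) + n*(-41*w^2 - 347*w + 100) - 8*w^3 + 26*w^2 + 74*w - 20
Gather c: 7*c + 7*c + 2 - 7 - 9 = 14*c - 14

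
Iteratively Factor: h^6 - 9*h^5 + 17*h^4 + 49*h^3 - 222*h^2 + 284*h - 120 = (h - 5)*(h^5 - 4*h^4 - 3*h^3 + 34*h^2 - 52*h + 24) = (h - 5)*(h - 1)*(h^4 - 3*h^3 - 6*h^2 + 28*h - 24) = (h - 5)*(h - 2)*(h - 1)*(h^3 - h^2 - 8*h + 12) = (h - 5)*(h - 2)^2*(h - 1)*(h^2 + h - 6) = (h - 5)*(h - 2)^3*(h - 1)*(h + 3)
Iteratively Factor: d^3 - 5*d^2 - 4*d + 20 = (d + 2)*(d^2 - 7*d + 10) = (d - 5)*(d + 2)*(d - 2)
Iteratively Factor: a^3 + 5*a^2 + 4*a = (a + 1)*(a^2 + 4*a) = (a + 1)*(a + 4)*(a)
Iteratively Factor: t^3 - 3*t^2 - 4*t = (t + 1)*(t^2 - 4*t) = t*(t + 1)*(t - 4)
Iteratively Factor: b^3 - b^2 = (b)*(b^2 - b) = b^2*(b - 1)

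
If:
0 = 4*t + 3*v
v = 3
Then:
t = -9/4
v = 3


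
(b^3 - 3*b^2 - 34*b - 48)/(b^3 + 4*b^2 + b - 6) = (b - 8)/(b - 1)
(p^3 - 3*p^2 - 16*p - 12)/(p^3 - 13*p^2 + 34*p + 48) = (p + 2)/(p - 8)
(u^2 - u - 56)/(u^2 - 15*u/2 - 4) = 2*(u + 7)/(2*u + 1)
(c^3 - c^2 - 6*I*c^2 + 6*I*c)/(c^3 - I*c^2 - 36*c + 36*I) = c*(c^2 - c - 6*I*c + 6*I)/(c^3 - I*c^2 - 36*c + 36*I)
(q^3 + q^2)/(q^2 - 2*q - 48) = q^2*(q + 1)/(q^2 - 2*q - 48)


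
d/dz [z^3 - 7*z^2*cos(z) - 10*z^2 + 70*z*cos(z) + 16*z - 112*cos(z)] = 7*z^2*sin(z) + 3*z^2 - 70*z*sin(z) - 14*z*cos(z) - 20*z + 112*sin(z) + 70*cos(z) + 16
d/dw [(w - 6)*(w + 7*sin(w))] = w + (w - 6)*(7*cos(w) + 1) + 7*sin(w)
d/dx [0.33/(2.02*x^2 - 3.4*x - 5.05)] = (1.122 - 1.3332*x)/(-2.02*x^2 + 3.4*x + 5.05)^2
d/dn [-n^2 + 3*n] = 3 - 2*n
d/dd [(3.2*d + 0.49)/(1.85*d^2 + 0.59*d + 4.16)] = (-5.92*d^2 - 1.813*d + 13.0229)/(3.4225*d^4 + 2.183*d^3 + 15.7401*d^2 + 4.9088*d + 17.3056)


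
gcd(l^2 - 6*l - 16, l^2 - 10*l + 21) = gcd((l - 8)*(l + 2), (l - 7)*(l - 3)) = 1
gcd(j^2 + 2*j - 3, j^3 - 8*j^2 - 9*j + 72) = j + 3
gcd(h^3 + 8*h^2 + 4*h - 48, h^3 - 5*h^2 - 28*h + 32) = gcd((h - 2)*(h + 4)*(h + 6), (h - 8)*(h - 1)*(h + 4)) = h + 4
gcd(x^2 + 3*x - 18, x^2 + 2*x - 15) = x - 3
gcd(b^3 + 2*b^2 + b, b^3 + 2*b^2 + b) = b^3 + 2*b^2 + b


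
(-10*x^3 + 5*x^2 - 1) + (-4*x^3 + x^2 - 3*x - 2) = -14*x^3 + 6*x^2 - 3*x - 3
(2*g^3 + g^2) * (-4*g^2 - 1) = -8*g^5 - 4*g^4 - 2*g^3 - g^2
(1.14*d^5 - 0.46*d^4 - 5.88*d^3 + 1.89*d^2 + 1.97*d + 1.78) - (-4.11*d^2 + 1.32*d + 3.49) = 1.14*d^5 - 0.46*d^4 - 5.88*d^3 + 6.0*d^2 + 0.65*d - 1.71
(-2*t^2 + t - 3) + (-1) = -2*t^2 + t - 4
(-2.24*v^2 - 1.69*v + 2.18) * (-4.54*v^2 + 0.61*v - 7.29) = 10.1696*v^4 + 6.3062*v^3 + 5.4015*v^2 + 13.6499*v - 15.8922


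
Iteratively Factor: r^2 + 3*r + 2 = (r + 2)*(r + 1)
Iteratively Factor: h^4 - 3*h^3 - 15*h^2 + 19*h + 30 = (h + 1)*(h^3 - 4*h^2 - 11*h + 30) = (h + 1)*(h + 3)*(h^2 - 7*h + 10) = (h - 2)*(h + 1)*(h + 3)*(h - 5)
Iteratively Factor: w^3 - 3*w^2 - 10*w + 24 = (w + 3)*(w^2 - 6*w + 8) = (w - 2)*(w + 3)*(w - 4)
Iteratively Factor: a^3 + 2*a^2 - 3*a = (a)*(a^2 + 2*a - 3) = a*(a + 3)*(a - 1)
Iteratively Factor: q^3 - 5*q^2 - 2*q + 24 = (q + 2)*(q^2 - 7*q + 12) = (q - 4)*(q + 2)*(q - 3)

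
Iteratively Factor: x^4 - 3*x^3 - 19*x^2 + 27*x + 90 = (x - 5)*(x^3 + 2*x^2 - 9*x - 18) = (x - 5)*(x + 3)*(x^2 - x - 6) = (x - 5)*(x + 2)*(x + 3)*(x - 3)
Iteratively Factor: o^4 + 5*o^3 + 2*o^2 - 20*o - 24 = (o + 3)*(o^3 + 2*o^2 - 4*o - 8) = (o + 2)*(o + 3)*(o^2 - 4) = (o + 2)^2*(o + 3)*(o - 2)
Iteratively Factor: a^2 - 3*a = (a)*(a - 3)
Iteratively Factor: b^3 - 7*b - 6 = (b + 2)*(b^2 - 2*b - 3) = (b + 1)*(b + 2)*(b - 3)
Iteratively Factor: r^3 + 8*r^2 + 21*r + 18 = (r + 3)*(r^2 + 5*r + 6) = (r + 2)*(r + 3)*(r + 3)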